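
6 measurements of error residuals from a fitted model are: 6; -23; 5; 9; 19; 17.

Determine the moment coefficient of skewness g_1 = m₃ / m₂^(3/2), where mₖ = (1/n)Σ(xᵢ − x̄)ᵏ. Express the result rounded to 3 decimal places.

-1.218

x̄ = (6 - 23 + 5 + 9 + 19 + 17) / 6 = 5.5000
deviations (xᵢ − x̄): 0.5000, -28.5000, -0.5000, 3.5000, 13.5000, 11.5000
Σ(xᵢ − x̄)² = 1139.5000 ⇒ m₂ = 1139.5000/6 = 189.91667
Σ(xᵢ − x̄)³ = -19125.0000 ⇒ m₃ = -19125.0000/6 = -3187.50000
m₂^(3/2) = 189.91667^(1.5) = 2617.24645
g_1 = m₃ / m₂^(3/2) = -3187.50000 / 2617.24645 ≈ -1.218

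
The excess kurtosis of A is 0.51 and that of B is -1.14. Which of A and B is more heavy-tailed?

Higher excess kurtosis ⇒ heavier tails relative to the normal distribution.
0.51 vs -1.14: the larger is 0.51, so A has heavier tails. (A is leptokurtic — heavier-than-normal tails; the other is platykurtic.)

A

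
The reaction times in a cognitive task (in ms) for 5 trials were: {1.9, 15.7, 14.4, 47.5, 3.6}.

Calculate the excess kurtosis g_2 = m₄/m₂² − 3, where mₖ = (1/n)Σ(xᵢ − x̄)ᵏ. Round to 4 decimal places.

x̄ = 16.6200
Σ(xᵢ − x̄)² = 1345.5480 ⇒ m₂ = 269.10960
Σ(xᵢ − x̄)⁴ = 985015.8369 ⇒ m₄ = 197003.16738
m₂² = 72419.97681
g_2 = m₄/m₂² − 3 = 2.72029 − 3 ≈ -0.2797

-0.2797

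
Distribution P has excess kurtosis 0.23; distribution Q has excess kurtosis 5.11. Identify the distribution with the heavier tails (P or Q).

Higher excess kurtosis ⇒ heavier tails relative to the normal distribution.
0.23 vs 5.11: the larger is 5.11, so Q has heavier tails.

Q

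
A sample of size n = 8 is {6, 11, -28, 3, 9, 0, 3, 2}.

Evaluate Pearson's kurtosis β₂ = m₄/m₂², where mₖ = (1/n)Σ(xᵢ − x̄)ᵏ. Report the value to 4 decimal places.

x̄ = 0.7500
Σ(xᵢ − x̄)² = 1039.5000 ⇒ m₂ = 129.93750
Σ(xᵢ − x̄)⁴ = 699689.9063 ⇒ m₄ = 87461.23828
m₂² = 16883.75391
β₂ = m₄/m₂² = 87461.23828 / 16883.75391 ≈ 5.1802

5.1802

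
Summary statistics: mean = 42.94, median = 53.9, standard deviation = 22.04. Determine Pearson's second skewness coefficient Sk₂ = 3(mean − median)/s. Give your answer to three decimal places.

-1.492

Sk₂ = 3(42.94 − 53.9) / 22.04 = 3 × -10.9600 / 22.04
    = -32.8800 / 22.04 ≈ -1.492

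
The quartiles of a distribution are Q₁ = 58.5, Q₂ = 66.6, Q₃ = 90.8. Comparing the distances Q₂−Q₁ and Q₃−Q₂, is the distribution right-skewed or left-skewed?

right-skewed

Q₂ − Q₁ = 8.1;  Q₃ − Q₂ = 24.2
Q₃ − Q₂ > Q₂ − Q₁ ⇒ the upper half is more spread out ⇒ right-skewed.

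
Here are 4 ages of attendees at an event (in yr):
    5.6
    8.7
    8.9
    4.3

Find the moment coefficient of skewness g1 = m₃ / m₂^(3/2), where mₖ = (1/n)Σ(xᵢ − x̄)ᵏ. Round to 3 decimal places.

-0.153

x̄ = (5.6 + 8.7 + 8.9 + 4.3) / 4 = 6.8750
deviations (xᵢ − x̄): -1.2750, 1.8250, 2.0250, -2.5750
Σ(xᵢ − x̄)² = 15.6875 ⇒ m₂ = 15.6875/4 = 3.92188
Σ(xᵢ − x̄)³ = -4.7644 ⇒ m₃ = -4.7644/4 = -1.19109
m₂^(3/2) = 3.92188^(1.5) = 7.76677
g1 = m₃ / m₂^(3/2) = -1.19109 / 7.76677 ≈ -0.153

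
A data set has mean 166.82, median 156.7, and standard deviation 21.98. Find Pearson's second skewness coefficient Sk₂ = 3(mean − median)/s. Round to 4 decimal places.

1.3813

Sk₂ = 3(166.82 − 156.7) / 21.98 = 3 × 10.1200 / 21.98
    = 30.3600 / 21.98 ≈ 1.3813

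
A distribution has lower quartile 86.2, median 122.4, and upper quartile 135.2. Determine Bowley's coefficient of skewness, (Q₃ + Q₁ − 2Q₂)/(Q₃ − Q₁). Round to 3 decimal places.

-0.478

numerator: Q₃ + Q₁ − 2Q₂ = 135.2 + 86.2 − 2×122.4 = -23.4000
denominator: Q₃ − Q₁ = 135.2 − 86.2 = 49.0000
Bowley skewness = -23.4000 / 49.0000 ≈ -0.478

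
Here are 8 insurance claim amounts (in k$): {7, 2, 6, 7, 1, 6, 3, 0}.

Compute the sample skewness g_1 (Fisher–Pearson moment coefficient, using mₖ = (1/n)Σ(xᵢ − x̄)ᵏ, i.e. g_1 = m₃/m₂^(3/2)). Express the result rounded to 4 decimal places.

-0.2025

x̄ = (7 + 2 + 6 + 7 + 1 + 6 + 3 + 0) / 8 = 4.0000
deviations (xᵢ − x̄): 3.0000, -2.0000, 2.0000, 3.0000, -3.0000, 2.0000, -1.0000, -4.0000
Σ(xᵢ − x̄)² = 56.0000 ⇒ m₂ = 56.0000/8 = 7.00000
Σ(xᵢ − x̄)³ = -30.0000 ⇒ m₃ = -30.0000/8 = -3.75000
m₂^(3/2) = 7.00000^(1.5) = 18.52026
g_1 = m₃ / m₂^(3/2) = -3.75000 / 18.52026 ≈ -0.2025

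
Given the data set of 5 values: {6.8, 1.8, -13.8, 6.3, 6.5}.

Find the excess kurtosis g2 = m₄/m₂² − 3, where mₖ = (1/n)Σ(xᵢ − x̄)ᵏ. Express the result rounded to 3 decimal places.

-0.040

x̄ = 1.5200
Σ(xᵢ − x̄)² = 310.3080 ⇒ m₂ = 62.06160
Σ(xᵢ − x̄)⁴ = 56999.5371 ⇒ m₄ = 11399.90742
m₂² = 3851.64219
g2 = m₄/m₂² − 3 = 2.95975 − 3 ≈ -0.040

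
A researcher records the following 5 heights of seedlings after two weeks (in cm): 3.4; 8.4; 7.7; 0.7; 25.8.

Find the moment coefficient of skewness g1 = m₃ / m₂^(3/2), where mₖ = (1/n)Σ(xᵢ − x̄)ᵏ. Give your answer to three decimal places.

1.116

x̄ = (3.4 + 8.4 + 7.7 + 0.7 + 25.8) / 5 = 9.2000
deviations (xᵢ − x̄): -5.8000, -0.8000, -1.5000, -8.5000, 16.6000
Σ(xᵢ − x̄)² = 384.3400 ⇒ m₂ = 384.3400/5 = 76.86800
Σ(xᵢ − x̄)³ = 3761.1720 ⇒ m₃ = 3761.1720/5 = 752.23440
m₂^(3/2) = 76.86800^(1.5) = 673.93556
g1 = m₃ / m₂^(3/2) = 752.23440 / 673.93556 ≈ 1.116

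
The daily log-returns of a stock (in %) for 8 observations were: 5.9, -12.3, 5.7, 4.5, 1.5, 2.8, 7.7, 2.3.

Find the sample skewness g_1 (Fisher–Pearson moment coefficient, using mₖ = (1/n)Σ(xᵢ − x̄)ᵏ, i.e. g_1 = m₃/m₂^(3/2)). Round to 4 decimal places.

x̄ = (5.9 - 12.3 + 5.7 + 4.5 + 1.5 + 2.8 + 7.7 + 2.3) / 8 = 2.2625
deviations (xᵢ − x̄): 3.6375, -14.5625, 3.4375, 2.2375, -0.7625, 0.5375, 5.4375, 0.0375
Σ(xᵢ − x̄)² = 272.5587 ⇒ m₂ = 272.5587/8 = 34.06984
Σ(xᵢ − x̄)³ = -2827.7877 ⇒ m₃ = -2827.7877/8 = -353.47346
m₂^(3/2) = 34.06984^(1.5) = 198.86356
g_1 = m₃ / m₂^(3/2) = -353.47346 / 198.86356 ≈ -1.7775

-1.7775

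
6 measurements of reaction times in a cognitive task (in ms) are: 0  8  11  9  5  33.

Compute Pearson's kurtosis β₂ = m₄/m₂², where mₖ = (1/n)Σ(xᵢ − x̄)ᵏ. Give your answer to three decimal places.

x̄ = 11.0000
Σ(xᵢ − x̄)² = 654.0000 ⇒ m₂ = 109.00000
Σ(xᵢ − x̄)⁴ = 250290.0000 ⇒ m₄ = 41715.00000
m₂² = 11881.00000
β₂ = m₄/m₂² = 41715.00000 / 11881.00000 ≈ 3.511

3.511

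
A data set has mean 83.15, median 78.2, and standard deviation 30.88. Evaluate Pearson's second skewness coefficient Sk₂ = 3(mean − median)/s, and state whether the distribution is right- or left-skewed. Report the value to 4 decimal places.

Sk₂ = 3(83.15 − 78.2) / 30.88 = 3 × 4.9500 / 30.88
    = 14.8500 / 30.88 ≈ 0.4809
Sk₂ > 0 ⇒ mean > median ⇒ right-skewed (positive skew).

0.4809, right-skewed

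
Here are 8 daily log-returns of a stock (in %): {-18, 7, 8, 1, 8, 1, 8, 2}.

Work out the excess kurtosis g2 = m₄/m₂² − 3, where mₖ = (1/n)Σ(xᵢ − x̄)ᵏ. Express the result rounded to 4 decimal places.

1.7028

x̄ = 2.1250
Σ(xᵢ − x̄)² = 534.8750 ⇒ m₂ = 66.85938
Σ(xᵢ − x̄)⁴ = 168179.6504 ⇒ m₄ = 21022.45630
m₂² = 4470.17603
g2 = m₄/m₂² − 3 = 4.70283 − 3 ≈ 1.7028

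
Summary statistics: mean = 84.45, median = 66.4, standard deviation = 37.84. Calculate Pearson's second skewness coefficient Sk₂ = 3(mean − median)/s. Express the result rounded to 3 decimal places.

1.431

Sk₂ = 3(84.45 − 66.4) / 37.84 = 3 × 18.0500 / 37.84
    = 54.1500 / 37.84 ≈ 1.431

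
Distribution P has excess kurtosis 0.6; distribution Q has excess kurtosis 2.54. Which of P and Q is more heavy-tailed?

Q

Higher excess kurtosis ⇒ heavier tails relative to the normal distribution.
0.6 vs 2.54: the larger is 2.54, so Q has heavier tails.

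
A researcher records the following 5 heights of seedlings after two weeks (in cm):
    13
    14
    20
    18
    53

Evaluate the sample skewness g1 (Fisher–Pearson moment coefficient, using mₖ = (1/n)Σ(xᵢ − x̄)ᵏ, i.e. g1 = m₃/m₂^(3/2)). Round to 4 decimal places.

1.3916

x̄ = (13 + 14 + 20 + 18 + 53) / 5 = 23.6000
deviations (xᵢ − x̄): -10.6000, -9.6000, -3.6000, -5.6000, 29.4000
Σ(xᵢ − x̄)² = 1113.2000 ⇒ m₂ = 1113.2000/5 = 222.64000
Σ(xᵢ − x̄)³ = 23114.1600 ⇒ m₃ = 23114.1600/5 = 4622.83200
m₂^(3/2) = 222.64000^(1.5) = 3322.03948
g1 = m₃ / m₂^(3/2) = 4622.83200 / 3322.03948 ≈ 1.3916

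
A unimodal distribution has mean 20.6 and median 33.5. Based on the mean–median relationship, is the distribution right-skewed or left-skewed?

mean − median = 20.6 − 33.5 = -12.9
mean < median ⇒ the longer tail is on the left ⇒ left-skewed (negatively skewed).

left-skewed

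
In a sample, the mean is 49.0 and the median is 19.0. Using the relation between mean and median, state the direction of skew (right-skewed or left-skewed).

right-skewed

mean − median = 49.0 − 19.0 = 30.0
mean > median ⇒ the longer tail is on the right ⇒ right-skewed (positively skewed).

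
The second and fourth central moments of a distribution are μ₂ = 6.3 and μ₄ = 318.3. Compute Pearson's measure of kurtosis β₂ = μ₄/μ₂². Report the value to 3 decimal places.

μ₂² = 6.3² = 39.69000
μ₄/μ₂² = 318.3 / 39.69000 = 8.01965
β₂ ≈ 8.020

8.020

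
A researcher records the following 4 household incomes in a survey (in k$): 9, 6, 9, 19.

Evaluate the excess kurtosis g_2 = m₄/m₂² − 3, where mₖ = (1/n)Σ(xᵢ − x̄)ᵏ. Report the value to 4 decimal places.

-0.7949

x̄ = 10.7500
Σ(xᵢ − x̄)² = 96.7500 ⇒ m₂ = 24.18750
Σ(xᵢ − x̄)⁴ = 5160.3281 ⇒ m₄ = 1290.08203
m₂² = 585.03516
g_2 = m₄/m₂² − 3 = 2.20514 − 3 ≈ -0.7949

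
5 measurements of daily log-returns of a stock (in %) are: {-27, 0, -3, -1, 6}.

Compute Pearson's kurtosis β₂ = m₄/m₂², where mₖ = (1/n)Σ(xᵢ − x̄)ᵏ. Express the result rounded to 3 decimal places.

2.956

x̄ = -5.0000
Σ(xᵢ − x̄)² = 650.0000 ⇒ m₂ = 130.00000
Σ(xᵢ − x̄)⁴ = 249794.0000 ⇒ m₄ = 49958.80000
m₂² = 16900.00000
β₂ = m₄/m₂² = 49958.80000 / 16900.00000 ≈ 2.956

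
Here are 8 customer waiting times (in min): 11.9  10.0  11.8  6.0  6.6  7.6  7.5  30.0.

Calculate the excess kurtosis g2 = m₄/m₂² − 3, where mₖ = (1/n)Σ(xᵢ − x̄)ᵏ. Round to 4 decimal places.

2.2271

x̄ = 11.4250
Σ(xᵢ − x̄)² = 430.1750 ⇒ m₂ = 53.77188
Σ(xᵢ − x̄)⁴ = 120909.8640 ⇒ m₄ = 15113.73300
m₂² = 2891.41454
g2 = m₄/m₂² − 3 = 5.22711 − 3 ≈ 2.2271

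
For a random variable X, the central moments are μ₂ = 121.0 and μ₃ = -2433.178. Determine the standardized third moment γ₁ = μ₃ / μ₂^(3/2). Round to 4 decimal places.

σ = √μ₂ = √121.0 = 11.00000
σ³ = μ₂^(3/2) = 1331.00000
γ₁ = μ₃/σ³ = -2433.178 / 1331.00000 ≈ -1.8281

-1.8281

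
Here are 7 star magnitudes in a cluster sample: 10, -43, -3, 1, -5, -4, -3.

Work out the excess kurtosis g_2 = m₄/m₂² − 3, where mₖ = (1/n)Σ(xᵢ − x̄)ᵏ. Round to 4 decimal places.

x̄ = -6.7143
Σ(xᵢ − x̄)² = 1693.4286 ⇒ m₂ = 241.91837
Σ(xᵢ − x̄)⁴ = 1815606.4315 ⇒ m₄ = 259372.34736
m₂² = 58524.49646
g_2 = m₄/m₂² − 3 = 4.43186 − 3 ≈ 1.4319

1.4319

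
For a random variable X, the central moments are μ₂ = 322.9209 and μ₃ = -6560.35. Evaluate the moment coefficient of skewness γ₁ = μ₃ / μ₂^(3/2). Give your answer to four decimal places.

σ = √μ₂ = √322.9209 = 17.97000
σ³ = μ₂^(3/2) = 5802.88857
γ₁ = μ₃/σ³ = -6560.35 / 5802.88857 ≈ -1.1305

-1.1305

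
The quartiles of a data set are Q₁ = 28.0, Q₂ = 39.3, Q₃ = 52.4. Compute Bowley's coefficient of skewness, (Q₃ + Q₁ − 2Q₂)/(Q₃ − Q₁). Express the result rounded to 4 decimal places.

0.0738

numerator: Q₃ + Q₁ − 2Q₂ = 52.4 + 28.0 − 2×39.3 = 1.8000
denominator: Q₃ − Q₁ = 52.4 − 28.0 = 24.4000
Bowley skewness = 1.8000 / 24.4000 ≈ 0.0738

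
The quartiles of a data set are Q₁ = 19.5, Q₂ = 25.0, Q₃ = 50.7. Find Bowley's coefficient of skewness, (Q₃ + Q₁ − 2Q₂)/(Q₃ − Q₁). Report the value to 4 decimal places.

numerator: Q₃ + Q₁ − 2Q₂ = 50.7 + 19.5 − 2×25.0 = 20.2000
denominator: Q₃ − Q₁ = 50.7 − 19.5 = 31.2000
Bowley skewness = 20.2000 / 31.2000 ≈ 0.6474

0.6474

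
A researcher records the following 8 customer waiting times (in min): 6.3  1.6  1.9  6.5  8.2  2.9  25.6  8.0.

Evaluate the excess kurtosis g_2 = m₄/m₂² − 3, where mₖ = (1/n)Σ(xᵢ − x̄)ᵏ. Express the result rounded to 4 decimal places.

x̄ = 7.6250
Σ(xᵢ − x̄)² = 417.9950 ⇒ m₂ = 52.24938
Σ(xᵢ − x̄)⁴ = 107289.2375 ⇒ m₄ = 13411.15469
m₂² = 2729.99719
g_2 = m₄/m₂² − 3 = 4.91252 − 3 ≈ 1.9125

1.9125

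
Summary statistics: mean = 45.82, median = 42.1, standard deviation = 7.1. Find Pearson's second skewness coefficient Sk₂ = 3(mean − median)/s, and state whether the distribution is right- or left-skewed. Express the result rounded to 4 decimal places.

1.5718, right-skewed

Sk₂ = 3(45.82 − 42.1) / 7.1 = 3 × 3.7200 / 7.1
    = 11.1600 / 7.1 ≈ 1.5718
Sk₂ > 0 ⇒ mean > median ⇒ right-skewed (positive skew).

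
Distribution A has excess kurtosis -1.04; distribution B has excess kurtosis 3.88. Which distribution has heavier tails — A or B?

B

Higher excess kurtosis ⇒ heavier tails relative to the normal distribution.
-1.04 vs 3.88: the larger is 3.88, so B has heavier tails. (B is leptokurtic — heavier-than-normal tails; the other is platykurtic.)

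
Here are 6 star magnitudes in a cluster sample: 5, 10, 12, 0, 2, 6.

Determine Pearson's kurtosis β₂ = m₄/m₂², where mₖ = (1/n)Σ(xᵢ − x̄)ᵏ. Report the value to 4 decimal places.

1.7044

x̄ = 5.8333
Σ(xᵢ − x̄)² = 104.8333 ⇒ m₂ = 17.47222
Σ(xᵢ − x̄)⁴ = 3121.8194 ⇒ m₄ = 520.30324
m₂² = 305.27855
β₂ = m₄/m₂² = 520.30324 / 305.27855 ≈ 1.7044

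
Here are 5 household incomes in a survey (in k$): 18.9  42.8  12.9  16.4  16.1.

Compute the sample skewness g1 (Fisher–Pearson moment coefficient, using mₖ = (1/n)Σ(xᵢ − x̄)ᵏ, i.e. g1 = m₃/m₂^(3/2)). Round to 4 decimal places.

x̄ = (18.9 + 42.8 + 12.9 + 16.4 + 16.1) / 5 = 21.4200
deviations (xᵢ − x̄): -2.5200, 21.3800, -8.5200, -5.0200, -5.3200
Σ(xᵢ − x̄)² = 589.5480 ⇒ m₂ = 589.5480/5 = 117.90960
Σ(xᵢ − x̄)³ = 8861.3441 ⇒ m₃ = 8861.3441/5 = 1772.26882
m₂^(3/2) = 117.90960^(1.5) = 1280.33539
g1 = m₃ / m₂^(3/2) = 1772.26882 / 1280.33539 ≈ 1.3842

1.3842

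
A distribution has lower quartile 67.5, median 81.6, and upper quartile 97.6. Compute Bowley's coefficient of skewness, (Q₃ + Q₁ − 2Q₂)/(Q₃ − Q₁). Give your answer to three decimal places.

numerator: Q₃ + Q₁ − 2Q₂ = 97.6 + 67.5 − 2×81.6 = 1.9000
denominator: Q₃ − Q₁ = 97.6 − 67.5 = 30.1000
Bowley skewness = 1.9000 / 30.1000 ≈ 0.063

0.063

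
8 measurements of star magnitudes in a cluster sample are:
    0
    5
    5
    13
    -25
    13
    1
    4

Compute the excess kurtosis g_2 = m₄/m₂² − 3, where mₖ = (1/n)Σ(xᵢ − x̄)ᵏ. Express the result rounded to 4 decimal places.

x̄ = 2.0000
Σ(xᵢ − x̄)² = 998.0000 ⇒ m₂ = 124.75000
Σ(xᵢ − x̄)⁴ = 560918.0000 ⇒ m₄ = 70114.75000
m₂² = 15562.56250
g_2 = m₄/m₂² − 3 = 4.50535 − 3 ≈ 1.5053

1.5053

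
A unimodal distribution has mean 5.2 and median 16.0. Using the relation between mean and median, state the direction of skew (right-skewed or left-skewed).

left-skewed

mean − median = 5.2 − 16.0 = -10.8
mean < median ⇒ the longer tail is on the left ⇒ left-skewed (negatively skewed).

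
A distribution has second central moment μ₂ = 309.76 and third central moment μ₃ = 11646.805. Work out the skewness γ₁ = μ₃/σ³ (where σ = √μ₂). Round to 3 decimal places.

2.136

σ = √μ₂ = √309.76 = 17.60000
σ³ = μ₂^(3/2) = 5451.77600
γ₁ = μ₃/σ³ = 11646.805 / 5451.77600 ≈ 2.136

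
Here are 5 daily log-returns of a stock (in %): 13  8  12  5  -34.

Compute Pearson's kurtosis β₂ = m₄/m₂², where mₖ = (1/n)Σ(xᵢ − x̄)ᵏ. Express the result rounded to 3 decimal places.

x̄ = 0.8000
Σ(xᵢ − x̄)² = 1554.8000 ⇒ m₂ = 310.96000
Σ(xᵢ − x̄)⁴ = 1507504.9760 ⇒ m₄ = 301500.99520
m₂² = 96696.12160
β₂ = m₄/m₂² = 301500.99520 / 96696.12160 ≈ 3.118

3.118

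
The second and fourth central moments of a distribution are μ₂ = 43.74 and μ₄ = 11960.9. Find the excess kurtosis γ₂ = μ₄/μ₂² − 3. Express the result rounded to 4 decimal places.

μ₂² = 43.74² = 1913.18760
μ₄/μ₂² = 11960.9 / 1913.18760 = 6.25182
γ₂ = 6.25182 − 3 ≈ 3.2518

3.2518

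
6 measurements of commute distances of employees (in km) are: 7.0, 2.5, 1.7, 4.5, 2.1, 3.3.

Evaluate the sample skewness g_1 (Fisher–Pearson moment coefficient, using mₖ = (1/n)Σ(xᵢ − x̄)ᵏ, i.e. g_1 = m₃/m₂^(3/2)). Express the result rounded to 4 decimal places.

x̄ = (7.0 + 2.5 + 1.7 + 4.5 + 2.1 + 3.3) / 6 = 3.5167
deviations (xᵢ − x̄): 3.4833, -1.0167, -1.8167, 0.9833, -1.4167, -0.2167
Σ(xᵢ − x̄)² = 19.4883 ⇒ m₂ = 19.4883/6 = 3.24806
Σ(xᵢ − x̄)³ = 33.3166 ⇒ m₃ = 33.3166/6 = 5.55276
m₂^(3/2) = 3.24806^(1.5) = 5.85376
g_1 = m₃ / m₂^(3/2) = 5.55276 / 5.85376 ≈ 0.9486

0.9486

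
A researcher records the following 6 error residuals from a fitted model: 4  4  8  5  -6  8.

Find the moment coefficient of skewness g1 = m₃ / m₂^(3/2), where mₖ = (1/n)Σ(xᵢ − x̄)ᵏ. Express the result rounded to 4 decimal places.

-1.2873

x̄ = (4 + 4 + 8 + 5 - 6 + 8) / 6 = 3.8333
deviations (xᵢ − x̄): 0.1667, 0.1667, 4.1667, 1.1667, -9.8333, 4.1667
Σ(xᵢ − x̄)² = 132.8333 ⇒ m₂ = 132.8333/6 = 22.13889
Σ(xᵢ − x̄)³ = -804.5556 ⇒ m₃ = -804.5556/6 = -134.09259
m₂^(3/2) = 22.13889^(1.5) = 104.16786
g1 = m₃ / m₂^(3/2) = -134.09259 / 104.16786 ≈ -1.2873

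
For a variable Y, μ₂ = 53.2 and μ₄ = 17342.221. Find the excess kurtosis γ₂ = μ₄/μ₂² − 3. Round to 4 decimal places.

μ₂² = 53.2² = 2830.24000
μ₄/μ₂² = 17342.221 / 2830.24000 = 6.12747
γ₂ = 6.12747 − 3 ≈ 3.1275

3.1275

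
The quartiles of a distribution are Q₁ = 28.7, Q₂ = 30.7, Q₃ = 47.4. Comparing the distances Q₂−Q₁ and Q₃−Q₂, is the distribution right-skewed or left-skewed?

Q₂ − Q₁ = 2.0;  Q₃ − Q₂ = 16.7
Q₃ − Q₂ > Q₂ − Q₁ ⇒ the upper half is more spread out ⇒ right-skewed.

right-skewed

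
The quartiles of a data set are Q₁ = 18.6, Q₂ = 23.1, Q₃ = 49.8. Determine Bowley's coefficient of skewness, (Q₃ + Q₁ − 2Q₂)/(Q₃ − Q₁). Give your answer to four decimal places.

numerator: Q₃ + Q₁ − 2Q₂ = 49.8 + 18.6 − 2×23.1 = 22.2000
denominator: Q₃ − Q₁ = 49.8 − 18.6 = 31.2000
Bowley skewness = 22.2000 / 31.2000 ≈ 0.7115

0.7115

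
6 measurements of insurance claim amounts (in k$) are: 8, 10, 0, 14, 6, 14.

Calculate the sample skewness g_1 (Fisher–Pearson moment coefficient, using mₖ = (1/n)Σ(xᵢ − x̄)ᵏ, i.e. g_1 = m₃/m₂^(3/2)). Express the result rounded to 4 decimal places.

-0.5313

x̄ = (8 + 10 + 0 + 14 + 6 + 14) / 6 = 8.6667
deviations (xᵢ − x̄): -0.6667, 1.3333, -8.6667, 5.3333, -2.6667, 5.3333
Σ(xᵢ − x̄)² = 141.3333 ⇒ m₂ = 141.3333/6 = 23.55556
Σ(xᵢ − x̄)³ = -364.4444 ⇒ m₃ = -364.4444/6 = -60.74074
m₂^(3/2) = 23.55556^(1.5) = 114.32469
g_1 = m₃ / m₂^(3/2) = -60.74074 / 114.32469 ≈ -0.5313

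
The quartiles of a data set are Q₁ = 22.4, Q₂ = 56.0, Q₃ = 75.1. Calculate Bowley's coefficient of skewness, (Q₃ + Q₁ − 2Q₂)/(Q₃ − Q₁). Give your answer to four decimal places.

numerator: Q₃ + Q₁ − 2Q₂ = 75.1 + 22.4 − 2×56.0 = -14.5000
denominator: Q₃ − Q₁ = 75.1 − 22.4 = 52.7000
Bowley skewness = -14.5000 / 52.7000 ≈ -0.2751

-0.2751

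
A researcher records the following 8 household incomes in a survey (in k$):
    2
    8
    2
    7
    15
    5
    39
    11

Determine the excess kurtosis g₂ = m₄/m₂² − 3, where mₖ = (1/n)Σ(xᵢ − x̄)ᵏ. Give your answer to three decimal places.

1.738

x̄ = 11.1250
Σ(xᵢ − x̄)² = 1022.8750 ⇒ m₂ = 127.85938
Σ(xᵢ − x̄)⁴ = 619637.4004 ⇒ m₄ = 77454.67505
m₂² = 16348.01978
g₂ = m₄/m₂² − 3 = 4.73786 − 3 ≈ 1.738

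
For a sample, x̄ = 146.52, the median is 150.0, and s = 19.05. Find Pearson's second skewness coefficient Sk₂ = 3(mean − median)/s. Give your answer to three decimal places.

Sk₂ = 3(146.52 − 150.0) / 19.05 = 3 × -3.4800 / 19.05
    = -10.4400 / 19.05 ≈ -0.548

-0.548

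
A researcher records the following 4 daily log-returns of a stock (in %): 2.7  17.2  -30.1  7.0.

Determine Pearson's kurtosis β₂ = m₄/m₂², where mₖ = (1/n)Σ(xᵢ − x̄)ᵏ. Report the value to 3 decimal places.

x̄ = -0.8000
Σ(xᵢ − x̄)² = 1255.5800 ⇒ m₂ = 313.89500
Σ(xᵢ − x̄)⁴ = 845832.6482 ⇒ m₄ = 211458.16205
m₂² = 98530.07102
β₂ = m₄/m₂² = 211458.16205 / 98530.07102 ≈ 2.146

2.146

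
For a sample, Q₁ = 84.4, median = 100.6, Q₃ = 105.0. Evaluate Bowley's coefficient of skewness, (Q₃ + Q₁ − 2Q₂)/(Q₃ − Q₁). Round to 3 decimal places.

numerator: Q₃ + Q₁ − 2Q₂ = 105.0 + 84.4 − 2×100.6 = -11.8000
denominator: Q₃ − Q₁ = 105.0 − 84.4 = 20.6000
Bowley skewness = -11.8000 / 20.6000 ≈ -0.573

-0.573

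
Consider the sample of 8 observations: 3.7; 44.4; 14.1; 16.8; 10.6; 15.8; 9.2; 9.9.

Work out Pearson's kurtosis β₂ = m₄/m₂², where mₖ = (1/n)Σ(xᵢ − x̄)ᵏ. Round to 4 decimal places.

4.9637

x̄ = 15.5625
Σ(xᵢ − x̄)² = 1073.2188 ⇒ m₂ = 134.15234
Σ(xᵢ − x̄)⁴ = 714642.9310 ⇒ m₄ = 89330.36637
m₂² = 17996.85133
β₂ = m₄/m₂² = 89330.36637 / 17996.85133 ≈ 4.9637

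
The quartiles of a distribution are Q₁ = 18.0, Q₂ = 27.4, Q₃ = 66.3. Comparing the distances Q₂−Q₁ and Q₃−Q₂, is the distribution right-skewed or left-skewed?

Q₂ − Q₁ = 9.4;  Q₃ − Q₂ = 38.9
Q₃ − Q₂ > Q₂ − Q₁ ⇒ the upper half is more spread out ⇒ right-skewed.

right-skewed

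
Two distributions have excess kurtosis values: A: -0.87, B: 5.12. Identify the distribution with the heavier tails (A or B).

B

Higher excess kurtosis ⇒ heavier tails relative to the normal distribution.
-0.87 vs 5.12: the larger is 5.12, so B has heavier tails. (B is leptokurtic — heavier-than-normal tails; the other is platykurtic.)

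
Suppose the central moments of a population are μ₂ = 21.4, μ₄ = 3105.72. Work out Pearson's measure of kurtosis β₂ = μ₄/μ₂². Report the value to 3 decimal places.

μ₂² = 21.4² = 457.96000
μ₄/μ₂² = 3105.72 / 457.96000 = 6.78164
β₂ ≈ 6.782

6.782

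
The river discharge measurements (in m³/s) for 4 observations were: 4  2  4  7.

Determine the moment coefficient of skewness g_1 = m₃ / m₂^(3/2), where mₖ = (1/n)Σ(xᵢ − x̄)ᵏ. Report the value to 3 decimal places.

x̄ = (4 + 2 + 4 + 7) / 4 = 4.2500
deviations (xᵢ − x̄): -0.2500, -2.2500, -0.2500, 2.7500
Σ(xᵢ − x̄)² = 12.7500 ⇒ m₂ = 12.7500/4 = 3.18750
Σ(xᵢ − x̄)³ = 9.3750 ⇒ m₃ = 9.3750/4 = 2.34375
m₂^(3/2) = 3.18750^(1.5) = 5.69083
g_1 = m₃ / m₂^(3/2) = 2.34375 / 5.69083 ≈ 0.412

0.412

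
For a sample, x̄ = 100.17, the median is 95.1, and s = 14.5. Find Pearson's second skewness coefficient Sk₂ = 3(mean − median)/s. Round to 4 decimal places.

1.0490

Sk₂ = 3(100.17 − 95.1) / 14.5 = 3 × 5.0700 / 14.5
    = 15.2100 / 14.5 ≈ 1.0490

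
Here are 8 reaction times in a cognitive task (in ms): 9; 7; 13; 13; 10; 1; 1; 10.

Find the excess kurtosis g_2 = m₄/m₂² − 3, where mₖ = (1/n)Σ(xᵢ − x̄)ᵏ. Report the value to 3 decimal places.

x̄ = 8.0000
Σ(xᵢ − x̄)² = 158.0000 ⇒ m₂ = 19.75000
Σ(xᵢ − x̄)⁴ = 6086.0000 ⇒ m₄ = 760.75000
m₂² = 390.06250
g_2 = m₄/m₂² − 3 = 1.95033 − 3 ≈ -1.050

-1.050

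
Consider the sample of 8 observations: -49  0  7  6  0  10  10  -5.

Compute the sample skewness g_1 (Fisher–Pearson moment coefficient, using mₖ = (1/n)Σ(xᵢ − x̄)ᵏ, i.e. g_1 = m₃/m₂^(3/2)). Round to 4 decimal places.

-1.9457

x̄ = (-49 + 0 + 7 + 6 + 0 + 10 + 10 - 5) / 8 = -2.6250
deviations (xᵢ − x̄): -46.3750, 2.6250, 9.6250, 8.6250, 2.6250, 12.6250, 12.6250, -2.3750
Σ(xᵢ − x̄)² = 2655.8750 ⇒ m₂ = 2655.8750/8 = 331.98438
Σ(xᵢ − x̄)³ = -94155.2813 ⇒ m₃ = -94155.2813/8 = -11769.41016
m₂^(3/2) = 331.98438^(1.5) = 6048.90085
g_1 = m₃ / m₂^(3/2) = -11769.41016 / 6048.90085 ≈ -1.9457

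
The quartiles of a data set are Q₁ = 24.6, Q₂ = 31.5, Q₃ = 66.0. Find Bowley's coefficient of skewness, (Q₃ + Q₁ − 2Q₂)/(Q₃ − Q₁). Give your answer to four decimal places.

0.6667

numerator: Q₃ + Q₁ − 2Q₂ = 66.0 + 24.6 − 2×31.5 = 27.6000
denominator: Q₃ − Q₁ = 66.0 − 24.6 = 41.4000
Bowley skewness = 27.6000 / 41.4000 ≈ 0.6667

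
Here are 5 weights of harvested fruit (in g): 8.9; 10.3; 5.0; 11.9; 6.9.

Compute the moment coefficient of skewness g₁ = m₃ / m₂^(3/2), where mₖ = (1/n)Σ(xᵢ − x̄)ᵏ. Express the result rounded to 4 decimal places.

-0.1476

x̄ = (8.9 + 10.3 + 5.0 + 11.9 + 6.9) / 5 = 8.6000
deviations (xᵢ − x̄): 0.3000, 1.7000, -3.6000, 3.3000, -1.7000
Σ(xᵢ − x̄)² = 29.7200 ⇒ m₂ = 29.7200/5 = 5.94400
Σ(xᵢ − x̄)³ = -10.6920 ⇒ m₃ = -10.6920/5 = -2.13840
m₂^(3/2) = 5.94400^(1.5) = 14.49166
g₁ = m₃ / m₂^(3/2) = -2.13840 / 14.49166 ≈ -0.1476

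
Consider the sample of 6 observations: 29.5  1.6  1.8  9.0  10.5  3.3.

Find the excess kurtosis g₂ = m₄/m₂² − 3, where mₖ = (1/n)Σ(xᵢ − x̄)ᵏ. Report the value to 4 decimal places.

0.3341

x̄ = 9.2833
Σ(xᵢ − x̄)² = 561.1083 ⇒ m₂ = 93.51806
Σ(xᵢ − x̄)⁴ = 174951.6718 ⇒ m₄ = 29158.61197
m₂² = 8745.62671
g₂ = m₄/m₂² − 3 = 3.33408 − 3 ≈ 0.3341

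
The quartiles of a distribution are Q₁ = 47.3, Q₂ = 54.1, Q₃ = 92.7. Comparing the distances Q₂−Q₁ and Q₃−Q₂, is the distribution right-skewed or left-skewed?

Q₂ − Q₁ = 6.8;  Q₃ − Q₂ = 38.6
Q₃ − Q₂ > Q₂ − Q₁ ⇒ the upper half is more spread out ⇒ right-skewed.

right-skewed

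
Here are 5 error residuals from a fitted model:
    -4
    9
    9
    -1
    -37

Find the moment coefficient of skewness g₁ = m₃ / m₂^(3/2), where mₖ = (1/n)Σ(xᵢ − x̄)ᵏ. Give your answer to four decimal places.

-1.1575

x̄ = (-4 + 9 + 9 - 1 - 37) / 5 = -4.8000
deviations (xᵢ − x̄): 0.8000, 13.8000, 13.8000, 3.8000, -32.2000
Σ(xᵢ − x̄)² = 1432.8000 ⇒ m₂ = 1432.8000/5 = 286.56000
Σ(xᵢ − x̄)³ = -28074.7200 ⇒ m₃ = -28074.7200/5 = -5614.94400
m₂^(3/2) = 286.56000^(1.5) = 4850.91151
g₁ = m₃ / m₂^(3/2) = -5614.94400 / 4850.91151 ≈ -1.1575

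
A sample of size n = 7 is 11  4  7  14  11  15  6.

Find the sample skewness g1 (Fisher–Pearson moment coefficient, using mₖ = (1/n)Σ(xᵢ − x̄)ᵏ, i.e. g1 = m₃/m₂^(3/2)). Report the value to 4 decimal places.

-0.0684

x̄ = (11 + 4 + 7 + 14 + 11 + 15 + 6) / 7 = 9.7143
deviations (xᵢ − x̄): 1.2857, -5.7143, -2.7143, 4.2857, 1.2857, 5.2857, -3.7143
Σ(xᵢ − x̄)² = 103.4286 ⇒ m₂ = 103.4286/7 = 14.77551
Σ(xᵢ − x̄)³ = -27.1837 ⇒ m₃ = -27.1837/7 = -3.88338
m₂^(3/2) = 14.77551^(1.5) = 56.79547
g1 = m₃ / m₂^(3/2) = -3.88338 / 56.79547 ≈ -0.0684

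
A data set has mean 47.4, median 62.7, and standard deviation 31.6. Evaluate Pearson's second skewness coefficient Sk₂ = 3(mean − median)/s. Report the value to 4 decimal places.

Sk₂ = 3(47.4 − 62.7) / 31.6 = 3 × -15.3000 / 31.6
    = -45.9000 / 31.6 ≈ -1.4525

-1.4525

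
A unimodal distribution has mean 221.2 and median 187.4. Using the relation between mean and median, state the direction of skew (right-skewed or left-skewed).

right-skewed

mean − median = 221.2 − 187.4 = 33.8
mean > median ⇒ the longer tail is on the right ⇒ right-skewed (positively skewed).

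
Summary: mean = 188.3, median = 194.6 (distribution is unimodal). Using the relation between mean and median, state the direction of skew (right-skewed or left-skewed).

left-skewed

mean − median = 188.3 − 194.6 = -6.3
mean < median ⇒ the longer tail is on the left ⇒ left-skewed (negatively skewed).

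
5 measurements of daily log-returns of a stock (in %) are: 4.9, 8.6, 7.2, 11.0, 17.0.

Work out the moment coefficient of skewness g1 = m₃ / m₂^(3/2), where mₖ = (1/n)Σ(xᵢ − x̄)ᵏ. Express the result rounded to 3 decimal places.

x̄ = (4.9 + 8.6 + 7.2 + 11.0 + 17.0) / 5 = 9.7400
deviations (xᵢ − x̄): -4.8400, -1.1400, -2.5400, 1.2600, 7.2600
Σ(xᵢ − x̄)² = 85.4720 ⇒ m₂ = 85.4720/5 = 17.09440
Σ(xᵢ − x̄)³ = 253.4090 ⇒ m₃ = 253.4090/5 = 50.68181
m₂^(3/2) = 17.09440^(1.5) = 70.67744
g1 = m₃ / m₂^(3/2) = 50.68181 / 70.67744 ≈ 0.717

0.717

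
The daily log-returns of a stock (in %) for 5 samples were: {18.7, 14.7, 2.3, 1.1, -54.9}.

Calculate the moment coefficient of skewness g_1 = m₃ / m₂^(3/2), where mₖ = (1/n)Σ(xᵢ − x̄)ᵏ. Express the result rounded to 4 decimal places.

x̄ = (18.7 + 14.7 + 2.3 + 1.1 - 54.9) / 5 = -3.6200
deviations (xᵢ − x̄): 22.3200, 18.3200, 5.9200, 4.7200, -51.2800
Σ(xᵢ − x̄)² = 3520.7680 ⇒ m₂ = 3520.7680/5 = 704.15360
Σ(xᵢ − x̄)³ = -117267.1949 ⇒ m₃ = -117267.1949/5 = -23453.43898
m₂^(3/2) = 704.15360^(1.5) = 18685.34436
g_1 = m₃ / m₂^(3/2) = -23453.43898 / 18685.34436 ≈ -1.2552

-1.2552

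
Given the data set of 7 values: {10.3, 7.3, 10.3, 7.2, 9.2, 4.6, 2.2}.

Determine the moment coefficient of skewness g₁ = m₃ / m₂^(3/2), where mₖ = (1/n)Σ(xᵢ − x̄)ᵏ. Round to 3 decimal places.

-0.595

x̄ = (10.3 + 7.3 + 10.3 + 7.2 + 9.2 + 4.6 + 2.2) / 7 = 7.3000
deviations (xᵢ − x̄): 3.0000, 0.0000, 3.0000, -0.1000, 1.9000, -2.7000, -5.1000
Σ(xᵢ − x̄)² = 54.9200 ⇒ m₂ = 54.9200/7 = 7.84571
Σ(xᵢ − x̄)³ = -91.4760 ⇒ m₃ = -91.4760/7 = -13.06800
m₂^(3/2) = 7.84571^(1.5) = 21.97600
g₁ = m₃ / m₂^(3/2) = -13.06800 / 21.97600 ≈ -0.595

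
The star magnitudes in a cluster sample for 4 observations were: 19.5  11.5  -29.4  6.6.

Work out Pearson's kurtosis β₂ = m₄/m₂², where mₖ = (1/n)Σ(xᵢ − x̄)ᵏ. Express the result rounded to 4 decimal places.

2.1916

x̄ = 2.0500
Σ(xᵢ − x̄)² = 1403.6100 ⇒ m₂ = 350.90250
Σ(xᵢ − x̄)⁴ = 1079449.0580 ⇒ m₄ = 269862.26451
m₂² = 123132.56451
β₂ = m₄/m₂² = 269862.26451 / 123132.56451 ≈ 2.1916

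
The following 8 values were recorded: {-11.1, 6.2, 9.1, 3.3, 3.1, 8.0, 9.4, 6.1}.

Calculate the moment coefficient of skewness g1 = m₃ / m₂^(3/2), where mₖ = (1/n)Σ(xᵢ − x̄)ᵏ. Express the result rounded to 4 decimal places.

-1.7240

x̄ = (-11.1 + 6.2 + 9.1 + 3.3 + 3.1 + 8.0 + 9.4 + 6.1) / 8 = 4.2625
deviations (xᵢ − x̄): -15.3625, 1.9375, 4.8375, -0.9625, -1.1625, 3.7375, 5.1375, 1.8375
Σ(xᵢ − x̄)² = 309.1788 ⇒ m₂ = 309.1788/8 = 38.64734
Σ(xᵢ − x̄)³ = -3313.6220 ⇒ m₃ = -3313.6220/8 = -414.20275
m₂^(3/2) = 38.64734^(1.5) = 240.25889
g1 = m₃ / m₂^(3/2) = -414.20275 / 240.25889 ≈ -1.7240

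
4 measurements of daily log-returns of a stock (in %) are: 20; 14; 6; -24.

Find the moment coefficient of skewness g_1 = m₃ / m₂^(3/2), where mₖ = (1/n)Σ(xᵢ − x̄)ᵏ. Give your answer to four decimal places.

x̄ = (20 + 14 + 6 - 24) / 4 = 4.0000
deviations (xᵢ − x̄): 16.0000, 10.0000, 2.0000, -28.0000
Σ(xᵢ − x̄)² = 1144.0000 ⇒ m₂ = 1144.0000/4 = 286.00000
Σ(xᵢ − x̄)³ = -16848.0000 ⇒ m₃ = -16848.0000/4 = -4212.00000
m₂^(3/2) = 286.00000^(1.5) = 4836.69887
g_1 = m₃ / m₂^(3/2) = -4212.00000 / 4836.69887 ≈ -0.8708

-0.8708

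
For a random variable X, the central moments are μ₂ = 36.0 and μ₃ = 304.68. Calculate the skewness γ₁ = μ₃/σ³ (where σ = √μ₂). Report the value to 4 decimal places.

1.4106

σ = √μ₂ = √36.0 = 6.00000
σ³ = μ₂^(3/2) = 216.00000
γ₁ = μ₃/σ³ = 304.68 / 216.00000 ≈ 1.4106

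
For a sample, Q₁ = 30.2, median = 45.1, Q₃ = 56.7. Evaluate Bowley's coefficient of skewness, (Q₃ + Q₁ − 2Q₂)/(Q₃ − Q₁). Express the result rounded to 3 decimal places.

numerator: Q₃ + Q₁ − 2Q₂ = 56.7 + 30.2 − 2×45.1 = -3.3000
denominator: Q₃ − Q₁ = 56.7 − 30.2 = 26.5000
Bowley skewness = -3.3000 / 26.5000 ≈ -0.125

-0.125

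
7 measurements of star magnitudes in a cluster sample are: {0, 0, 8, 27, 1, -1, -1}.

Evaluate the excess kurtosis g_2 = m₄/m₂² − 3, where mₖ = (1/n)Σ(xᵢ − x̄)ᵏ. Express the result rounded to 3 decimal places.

1.295

x̄ = 4.8571
Σ(xᵢ − x̄)² = 630.8571 ⇒ m₂ = 90.12245
Σ(xᵢ − x̄)⁴ = 244185.9708 ⇒ m₄ = 34883.71012
m₂² = 8122.05581
g_2 = m₄/m₂² − 3 = 4.29494 − 3 ≈ 1.295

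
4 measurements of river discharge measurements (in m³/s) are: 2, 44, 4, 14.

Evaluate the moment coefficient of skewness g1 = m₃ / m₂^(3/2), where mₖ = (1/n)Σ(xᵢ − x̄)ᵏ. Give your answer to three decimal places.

0.922

x̄ = (2 + 44 + 4 + 14) / 4 = 16.0000
deviations (xᵢ − x̄): -14.0000, 28.0000, -12.0000, -2.0000
Σ(xᵢ − x̄)² = 1128.0000 ⇒ m₂ = 1128.0000/4 = 282.00000
Σ(xᵢ − x̄)³ = 17472.0000 ⇒ m₃ = 17472.0000/4 = 4368.00000
m₂^(3/2) = 282.00000^(1.5) = 4735.58529
g1 = m₃ / m₂^(3/2) = 4368.00000 / 4735.58529 ≈ 0.922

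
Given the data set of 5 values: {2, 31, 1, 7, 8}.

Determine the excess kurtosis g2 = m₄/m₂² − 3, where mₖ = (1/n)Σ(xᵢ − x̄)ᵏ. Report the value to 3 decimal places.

-0.047

x̄ = 9.8000
Σ(xᵢ − x̄)² = 598.8000 ⇒ m₂ = 119.76000
Σ(xᵢ − x̄)⁴ = 211766.7360 ⇒ m₄ = 42353.34720
m₂² = 14342.45760
g2 = m₄/m₂² − 3 = 2.95300 − 3 ≈ -0.047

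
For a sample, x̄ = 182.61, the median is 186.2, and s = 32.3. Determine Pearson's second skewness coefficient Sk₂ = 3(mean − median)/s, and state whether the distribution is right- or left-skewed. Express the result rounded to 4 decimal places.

Sk₂ = 3(182.61 − 186.2) / 32.3 = 3 × -3.5900 / 32.3
    = -10.7700 / 32.3 ≈ -0.3334
Sk₂ < 0 ⇒ mean < median ⇒ left-skewed (negative skew).

-0.3334, left-skewed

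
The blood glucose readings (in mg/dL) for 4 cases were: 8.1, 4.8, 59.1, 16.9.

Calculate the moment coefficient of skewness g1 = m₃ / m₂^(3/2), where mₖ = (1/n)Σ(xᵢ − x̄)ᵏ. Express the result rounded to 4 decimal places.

x̄ = (8.1 + 4.8 + 59.1 + 16.9) / 4 = 22.2250
deviations (xᵢ − x̄): -14.1250, -17.4250, 36.8750, -5.3250
Σ(xᵢ − x̄)² = 1891.2675 ⇒ m₂ = 1891.2675/4 = 472.81688
Σ(xᵢ − x̄)³ = 41881.4419 ⇒ m₃ = 41881.4419/4 = 10470.36047
m₂^(3/2) = 472.81688^(1.5) = 10281.09690
g1 = m₃ / m₂^(3/2) = 10470.36047 / 10281.09690 ≈ 1.0184

1.0184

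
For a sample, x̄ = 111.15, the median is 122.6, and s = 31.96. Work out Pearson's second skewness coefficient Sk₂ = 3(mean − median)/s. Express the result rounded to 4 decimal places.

-1.0748

Sk₂ = 3(111.15 − 122.6) / 31.96 = 3 × -11.4500 / 31.96
    = -34.3500 / 31.96 ≈ -1.0748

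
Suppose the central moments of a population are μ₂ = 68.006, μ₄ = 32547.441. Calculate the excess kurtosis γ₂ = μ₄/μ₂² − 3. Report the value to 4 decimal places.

μ₂² = 68.006² = 4624.81604
μ₄/μ₂² = 32547.441 / 4624.81604 = 7.03756
γ₂ = 7.03756 − 3 ≈ 4.0376

4.0376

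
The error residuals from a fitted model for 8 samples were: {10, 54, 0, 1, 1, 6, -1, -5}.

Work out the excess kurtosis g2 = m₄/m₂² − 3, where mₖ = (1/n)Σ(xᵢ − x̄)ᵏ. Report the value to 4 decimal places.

x̄ = 8.2500
Σ(xᵢ − x̄)² = 2535.5000 ⇒ m₂ = 316.93750
Σ(xᵢ − x̄)⁴ = 4429246.9063 ⇒ m₄ = 553655.86328
m₂² = 100449.37891
g2 = m₄/m₂² − 3 = 5.51179 − 3 ≈ 2.5118

2.5118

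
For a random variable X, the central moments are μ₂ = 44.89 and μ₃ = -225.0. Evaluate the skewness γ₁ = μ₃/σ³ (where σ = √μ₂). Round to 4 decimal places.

σ = √μ₂ = √44.89 = 6.70000
σ³ = μ₂^(3/2) = 300.76300
γ₁ = μ₃/σ³ = -225.0 / 300.76300 ≈ -0.7481

-0.7481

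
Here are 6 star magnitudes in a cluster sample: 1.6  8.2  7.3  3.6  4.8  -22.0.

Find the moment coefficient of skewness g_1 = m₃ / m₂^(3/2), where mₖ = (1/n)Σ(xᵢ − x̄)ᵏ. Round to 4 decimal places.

-1.6102

x̄ = (1.6 + 8.2 + 7.3 + 3.6 + 4.8 - 22.0) / 6 = 0.5833
deviations (xᵢ − x̄): 1.0167, 7.6167, 6.7167, 3.0167, 4.2167, -22.5833
Σ(xᵢ − x̄)² = 641.0483 ⇒ m₂ = 641.0483/6 = 106.84139
Σ(xᵢ − x̄)³ = -10669.2966 ⇒ m₃ = -10669.2966/6 = -1778.21609
m₂^(3/2) = 106.84139^(1.5) = 1104.35649
g_1 = m₃ / m₂^(3/2) = -1778.21609 / 1104.35649 ≈ -1.6102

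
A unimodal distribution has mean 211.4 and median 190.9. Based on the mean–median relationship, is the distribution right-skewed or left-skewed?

right-skewed

mean − median = 211.4 − 190.9 = 20.5
mean > median ⇒ the longer tail is on the right ⇒ right-skewed (positively skewed).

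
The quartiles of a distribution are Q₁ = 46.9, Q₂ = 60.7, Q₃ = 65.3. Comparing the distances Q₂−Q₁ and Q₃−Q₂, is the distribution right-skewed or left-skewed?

left-skewed

Q₂ − Q₁ = 13.8;  Q₃ − Q₂ = 4.6
Q₂ − Q₁ > Q₃ − Q₂ ⇒ the lower half is more spread out ⇒ left-skewed.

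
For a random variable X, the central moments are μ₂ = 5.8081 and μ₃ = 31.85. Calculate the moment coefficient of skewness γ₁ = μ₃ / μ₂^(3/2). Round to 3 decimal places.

2.275

σ = √μ₂ = √5.8081 = 2.41000
σ³ = μ₂^(3/2) = 13.99752
γ₁ = μ₃/σ³ = 31.85 / 13.99752 ≈ 2.275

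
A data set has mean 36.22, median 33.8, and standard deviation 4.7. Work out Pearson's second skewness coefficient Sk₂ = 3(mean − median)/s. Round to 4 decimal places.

1.5447

Sk₂ = 3(36.22 − 33.8) / 4.7 = 3 × 2.4200 / 4.7
    = 7.2600 / 4.7 ≈ 1.5447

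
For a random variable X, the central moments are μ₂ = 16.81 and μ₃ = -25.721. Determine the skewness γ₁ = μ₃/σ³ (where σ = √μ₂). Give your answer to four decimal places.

-0.3732

σ = √μ₂ = √16.81 = 4.10000
σ³ = μ₂^(3/2) = 68.92100
γ₁ = μ₃/σ³ = -25.721 / 68.92100 ≈ -0.3732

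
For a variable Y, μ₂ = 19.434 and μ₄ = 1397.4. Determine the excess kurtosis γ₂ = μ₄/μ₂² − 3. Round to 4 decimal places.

μ₂² = 19.434² = 377.68036
μ₄/μ₂² = 1397.4 / 377.68036 = 3.69995
γ₂ = 3.69995 − 3 ≈ 0.7000

0.7000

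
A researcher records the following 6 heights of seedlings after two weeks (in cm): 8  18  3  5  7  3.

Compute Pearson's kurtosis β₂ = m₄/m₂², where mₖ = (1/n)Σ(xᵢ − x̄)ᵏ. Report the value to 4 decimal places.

x̄ = 7.3333
Σ(xᵢ − x̄)² = 157.3333 ⇒ m₂ = 26.22222
Σ(xᵢ − x̄)⁴ = 13680.4444 ⇒ m₄ = 2280.07407
m₂² = 687.60494
β₂ = m₄/m₂² = 2280.07407 / 687.60494 ≈ 3.3160

3.3160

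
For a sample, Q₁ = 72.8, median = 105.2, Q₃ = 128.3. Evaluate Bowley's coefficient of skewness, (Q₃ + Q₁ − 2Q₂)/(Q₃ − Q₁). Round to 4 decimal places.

numerator: Q₃ + Q₁ − 2Q₂ = 128.3 + 72.8 − 2×105.2 = -9.3000
denominator: Q₃ − Q₁ = 128.3 − 72.8 = 55.5000
Bowley skewness = -9.3000 / 55.5000 ≈ -0.1676

-0.1676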